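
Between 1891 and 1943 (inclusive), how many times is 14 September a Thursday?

8

Track 14 September's weekday year by year (advancing +1, or +2 across a Feb 29):
  1891: Mon  1892: Wed (+2)  1893: Thu (+1) ✓  1894: Fri (+1)  1895: Sat (+1)
  1896: Mon (+2)  1897: Tue (+1)  1898: Wed (+1)  1899: Thu (+1) ✓  1900: Fri (+1)
  1901: Sat (+1)  1902: Sun (+1)  1903: Mon (+1)  1904: Wed (+2)  … (25 more years) …
  1930: Sun (+1)  1931: Mon (+1)  1932: Wed (+2)  1933: Thu (+1) ✓  1934: Fri (+1)
  1935: Sat (+1)  1936: Mon (+2)  1937: Tue (+1)  1938: Wed (+1)  1939: Thu (+1) ✓
  1940: Sat (+2)  1941: Sun (+1)  1942: Mon (+1)  1943: Tue (+1)
Thursday years: 1893, 1899, 1905, 1911, 1916, 1922, 1933, 1939 — 8 in total.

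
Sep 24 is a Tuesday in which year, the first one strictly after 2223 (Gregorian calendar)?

From one year to the next, a fixed date's weekday advances by 1, or by 2 when a Feb 29 lies between the two dates.
2223: September 24 is Wednesday.
2224: Friday (+2)
2225: Saturday (+1)
2226: Sunday (+1)
2227: Monday (+1)
2228: Wednesday (+2)
2229: Thursday (+1)
2230: Friday (+1)
2231: Saturday (+1)
2232: Monday (+2)
2233: Tuesday (+1)
Sep 24 falls on a Tuesday in 2233.

2233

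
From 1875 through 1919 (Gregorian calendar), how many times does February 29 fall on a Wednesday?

1

Leap years in 1875–1919: 10 of them.
Feb 29 weekday advances by 5 (mod 7) from one leap year to the next four years later (or differs when a century non-leap intervenes).
Leap-day weekdays: 1876:Tue 1880:Sun 1884:Fri 1888:Wed✓ 1892:Mon 1896:Sat 1904:Mon 1908:Sat 1912:Thu 1916:Tue
Wednesday: 1888 → 1.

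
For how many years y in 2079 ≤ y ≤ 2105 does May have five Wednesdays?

May has 31 days; it has five Wednesdays when Wednesday falls among the first (month-length − 28) days — i.e. when May 1 is one of Wednesday/Tuesday/Monday.
May 1 by year: 2079:Mon✓ 2080:Wed✓ 2081:Thu 2082:Fri 2083:Sat 2084:Mon✓ 2085:Tue✓ 2086:Wed✓ 2087:Thu 2088:Sat 2089:Sun 2090:Mon✓ 2091:Tue✓ 2092:Thu 2093:Fri 2094:Sat 2095:Sun 2096:Tue✓ 2097:Wed✓ 2098:Thu 2099:Fri 2100:Sat 2101:Sun 2102:Mon✓ 2103:Tue✓ 2104:Thu 2105:Fri
Years with five Wednesdays: 2079, 2080, 2084, 2085, 2086, 2090, 2091, 2096, 2097, 2102, 2103 → 11.

11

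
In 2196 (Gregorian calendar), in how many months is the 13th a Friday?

1

Check the 13th of each month of 2196: Jan 13: Wed, Feb 13: Sat, Mar 13: Sun, Apr 13: Wed, May 13: Fri, Jun 13: Mon, Jul 13: Wed, Aug 13: Sat, Sep 13: Tue, Oct 13: Thu, Nov 13: Sun, Dec 13: Tue.
Friday occurs in May — 1 month.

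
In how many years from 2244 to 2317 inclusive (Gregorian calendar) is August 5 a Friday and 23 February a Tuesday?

Check each year's weekday for August 5 and 23 February:
  2244: Mon/Fri  2245: Tue/Sun  2246: Wed/Mon  2247: Thu/Tue  2248: Sat/Wed  2249: Sun/Fri  2250: Mon/Sat  2251: Tue/Sun  2252: Thu/Mon  2253: Fri/Wed  2254: Sat/Thu  2255: Sun/Fri  2256: Tue/Sat  2257: Wed/Mon  …(46 more)…  2304: Fri/Tue ✓  2305: Sat/Thu  2306: Sun/Fri  2307: Mon/Sat  2308: Wed/Sun  2309: Thu/Tue  2310: Fri/Wed  2311: Sat/Thu  2312: Mon/Fri  2313: Tue/Sun  2314: Wed/Mon  2315: Thu/Tue  2316: Sat/Wed  2317: Sun/Fri
Both conditions hold in: 2264, 2292, 2304 — 3.

3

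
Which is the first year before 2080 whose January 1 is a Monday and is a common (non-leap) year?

2074

Jan 1 advances by 2 weekdays after a leap year and by 1 after a common year.
2080: Jan 1 is Monday (leap).
2079: Sunday
2078: Saturday
2077: Friday
2076: Wednesday (leap)
2075: Tuesday
2074: Monday
2074 begins on a Monday and is a common year.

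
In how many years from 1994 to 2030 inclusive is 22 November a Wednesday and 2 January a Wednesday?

Check each year's weekday for 22 November and 2 January:
  1994: Tue/Sun  1995: Wed/Mon  1996: Fri/Tue  1997: Sat/Thu  1998: Sun/Fri  1999: Mon/Sat  2000: Wed/Sun  2001: Thu/Tue  2002: Fri/Wed  2003: Sat/Thu  2004: Mon/Fri  2005: Tue/Sun  2006: Wed/Mon  2007: Thu/Tue  …(9 more)…  2017: Wed/Mon  2018: Thu/Tue  2019: Fri/Wed  2020: Sun/Thu  2021: Mon/Sat  2022: Tue/Sun  2023: Wed/Mon  2024: Fri/Tue  2025: Sat/Thu  2026: Sun/Fri  2027: Mon/Sat  2028: Wed/Sun  2029: Thu/Tue  2030: Fri/Wed
Both conditions hold in: no year — 0.

0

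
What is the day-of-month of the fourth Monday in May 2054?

May 1, 2054 is a Friday, so the first Monday is the 4th.
The fourth Monday is 4 + 21 = 25.

25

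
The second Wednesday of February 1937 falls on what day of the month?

10

February 1, 1937 is a Monday, so the first Wednesday is the 3rd.
The second Wednesday is 3 + 7 = 10.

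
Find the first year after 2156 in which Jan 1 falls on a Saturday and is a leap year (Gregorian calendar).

2180

Jan 1 advances by 2 weekdays after a leap year and by 1 after a common year.
2156: Jan 1 is Thursday (leap).
2157: Saturday
2158: Sunday
2159: Monday
2160: Tuesday (leap)
2161: Thursday
2162: Friday
2163: Saturday
2164: Sunday (leap)
2165: Tuesday
2166: Wednesday
2167: Thursday
2168: Friday (leap)
2169: Sunday
2170: Monday
2171: Tuesday
2172: Wednesday (leap)
2173: Friday
2174: Saturday
2175: Sunday
2176: Monday (leap)
2177: Wednesday
2178: Thursday
2179: Friday
2180: Saturday (leap)
2180 begins on a Saturday and is a leap year.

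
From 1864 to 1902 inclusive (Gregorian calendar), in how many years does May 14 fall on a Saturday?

6

Track May 14's weekday year by year (advancing +1, or +2 across a Feb 29):
  1864: Sat ✓  1865: Sun (+1)  1866: Mon (+1)  1867: Tue (+1)  1868: Thu (+2)
  1869: Fri (+1)  1870: Sat (+1) ✓  1871: Sun (+1)  1872: Tue (+2)  1873: Wed (+1)
  1874: Thu (+1)  1875: Fri (+1)  1876: Sun (+2)  1877: Mon (+1)  … (11 more years) …
  1889: Tue (+1)  1890: Wed (+1)  1891: Thu (+1)  1892: Sat (+2) ✓  1893: Sun (+1)
  1894: Mon (+1)  1895: Tue (+1)  1896: Thu (+2)  1897: Fri (+1)  1898: Sat (+1) ✓
  1899: Sun (+1)  1900: Mon (+1)  1901: Tue (+1)  1902: Wed (+1)
Saturday years: 1864, 1870, 1881, 1887, 1892, 1898 — 6 in total.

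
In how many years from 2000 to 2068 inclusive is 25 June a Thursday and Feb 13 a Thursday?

2

Check each year's weekday for 25 June and Feb 13:
  2000: Sun/Sun  2001: Mon/Tue  2002: Tue/Wed  2003: Wed/Thu  2004: Fri/Fri  2005: Sat/Sun  2006: Sun/Mon  2007: Mon/Tue  2008: Wed/Wed  2009: Thu/Fri  2010: Fri/Sat  2011: Sat/Sun  2012: Mon/Mon  2013: Tue/Wed  …(41 more)…  2055: Fri/Sat  2056: Sun/Sun  2057: Mon/Tue  2058: Tue/Wed  2059: Wed/Thu  2060: Fri/Fri  2061: Sat/Sun  2062: Sun/Mon  2063: Mon/Tue  2064: Wed/Wed  2065: Thu/Fri  2066: Fri/Sat  2067: Sat/Sun  2068: Mon/Mon
Both conditions hold in: 2020, 2048 — 2.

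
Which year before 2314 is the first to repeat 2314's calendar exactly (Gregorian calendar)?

Two years share a calendar iff Jan 1 falls on the same weekday and both are leap or both are common. 2314: Jan 1 is Thursday, common year.
2313: Jan 1 Wednesday, common
2312: Jan 1 Monday, leap
2311: Jan 1 Sunday, common
2310: Jan 1 Saturday, common
2309: Jan 1 Friday, common
2308: Jan 1 Wednesday, leap
2307: Jan 1 Tuesday, common
2306: Jan 1 Monday, common
2305: Jan 1 Sunday, common
2304: Jan 1 Friday, leap
2303: Jan 1 Thursday, common
2303 matches on both conditions.

2303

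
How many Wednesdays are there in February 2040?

5

February 2040 has 29 days and begins on Wednesday.
The first Wednesday is February 1.
Wednesdays fall on 1, 8, 15, 22, 29 — that's 5.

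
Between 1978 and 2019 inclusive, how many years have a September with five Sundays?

September has 30 days; it has five Sundays when Sunday falls among the first (month-length − 28) days — i.e. when September 1 is one of Sunday/Saturday.
September 1 by year: 1978:Fri 1979:Sat✓ 1980:Mon 1981:Tue 1982:Wed 1983:Thu 1984:Sat✓ 1985:Sun✓ 1986:Mon 1987:Tue 1988:Thu 1989:Fri 1990:Sat✓ 1991:Sun✓ 1992:Tue …(12 more)… 2005:Thu 2006:Fri 2007:Sat✓ 2008:Mon 2009:Tue 2010:Wed 2011:Thu 2012:Sat✓ 2013:Sun✓ 2014:Mon 2015:Tue 2016:Thu 2017:Fri 2018:Sat✓ 2019:Sun✓
Years with five Sundays: 1979, 1984, 1985, 1990, 1991, 1996, 2001, 2002, 2007, 2012, 2013, 2018, 2019 → 13.

13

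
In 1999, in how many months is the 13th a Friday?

Check the 13th of each month of 1999: Jan 13: Wed, Feb 13: Sat, Mar 13: Sat, Apr 13: Tue, May 13: Thu, Jun 13: Sun, Jul 13: Tue, Aug 13: Fri, Sep 13: Mon, Oct 13: Wed, Nov 13: Sat, Dec 13: Mon.
Friday occurs in August — 1 month.

1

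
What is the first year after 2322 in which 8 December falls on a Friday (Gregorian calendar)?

2333

From one year to the next, a fixed date's weekday advances by 1, or by 2 when a Feb 29 lies between the two dates.
2322: December 8 is Friday.
2323: Saturday (+1)
2324: Monday (+2)
2325: Tuesday (+1)
2326: Wednesday (+1)
2327: Thursday (+1)
2328: Saturday (+2)
2329: Sunday (+1)
2330: Monday (+1)
2331: Tuesday (+1)
2332: Thursday (+2)
2333: Friday (+1)
8 December falls on a Friday in 2333.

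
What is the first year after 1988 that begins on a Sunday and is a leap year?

Jan 1 advances by 2 weekdays after a leap year and by 1 after a common year.
1988: Jan 1 is Friday (leap).
1989: Sunday
1990: Monday
1991: Tuesday
1992: Wednesday (leap)
1993: Friday
1994: Saturday
1995: Sunday
1996: Monday (leap)
1997: Wednesday
1998: Thursday
1999: Friday
2000: Saturday (leap)
2001: Monday
2002: Tuesday
2003: Wednesday
2004: Thursday (leap)
2005: Saturday
2006: Sunday
2007: Monday
2008: Tuesday (leap)
2009: Thursday
2010: Friday
2011: Saturday
2012: Sunday (leap)
2012 begins on a Sunday and is a leap year.

2012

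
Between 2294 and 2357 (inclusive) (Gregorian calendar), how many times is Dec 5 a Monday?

Track Dec 5's weekday year by year (advancing +1, or +2 across a Feb 29):
  2294: Wed  2295: Thu (+1)  2296: Sat (+2)  2297: Sun (+1)  2298: Mon (+1) ✓
  2299: Tue (+1)  2300: Wed (+1)  2301: Thu (+1)  2302: Fri (+1)  2303: Sat (+1)
  2304: Mon (+2) ✓  2305: Tue (+1)  2306: Wed (+1)  2307: Thu (+1)  … (36 more years) …
  2344: Tue (+2)  2345: Wed (+1)  2346: Thu (+1)  2347: Fri (+1)  2348: Sun (+2)
  2349: Mon (+1) ✓  2350: Tue (+1)  2351: Wed (+1)  2352: Fri (+2)  2353: Sat (+1)
  2354: Sun (+1)  2355: Mon (+1) ✓  2356: Wed (+2)  2357: Thu (+1)
Monday years: 2298, 2304, 2310, 2321, 2327, 2332, 2338, 2349, 2355 — 9 in total.

9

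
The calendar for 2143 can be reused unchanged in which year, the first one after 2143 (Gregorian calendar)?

2154

Two years share a calendar iff Jan 1 falls on the same weekday and both are leap or both are common. 2143: Jan 1 is Tuesday, common year.
2144: Jan 1 Wednesday, leap
2145: Jan 1 Friday, common
2146: Jan 1 Saturday, common
2147: Jan 1 Sunday, common
2148: Jan 1 Monday, leap
2149: Jan 1 Wednesday, common
2150: Jan 1 Thursday, common
2151: Jan 1 Friday, common
2152: Jan 1 Saturday, leap
2153: Jan 1 Monday, common
2154: Jan 1 Tuesday, common
2154 matches on both conditions.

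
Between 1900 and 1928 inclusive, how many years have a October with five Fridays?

October has 31 days; it has five Fridays when Friday falls among the first (month-length − 28) days — i.e. when October 1 is one of Friday/Thursday/Wednesday.
October 1 by year: 1900:Mon 1901:Tue 1902:Wed✓ 1903:Thu✓ 1904:Sat 1905:Sun 1906:Mon 1907:Tue 1908:Thu✓ 1909:Fri✓ 1910:Sat 1911:Sun 1912:Tue 1913:Wed✓ 1914:Thu✓ 1915:Fri✓ 1916:Sun 1917:Mon 1918:Tue 1919:Wed✓ 1920:Fri✓ 1921:Sat 1922:Sun 1923:Mon 1924:Wed✓ 1925:Thu✓ 1926:Fri✓ 1927:Sat 1928:Mon
Years with five Fridays: 1902, 1903, 1908, 1909, 1913, 1914, 1915, 1919, 1920, 1924, 1925, 1926 → 12.

12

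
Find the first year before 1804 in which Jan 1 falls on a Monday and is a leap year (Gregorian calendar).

Jan 1 advances by 2 weekdays after a leap year and by 1 after a common year.
1804: Jan 1 is Sunday (leap).
1803: Saturday
1802: Friday
1801: Thursday
1800: Wednesday
1799: Tuesday
1798: Monday
1797: Sunday
1796: Friday (leap)
1795: Thursday
1794: Wednesday
1793: Tuesday
1792: Sunday (leap)
1791: Saturday
1790: Friday
1789: Thursday
1788: Tuesday (leap)
1787: Monday
1786: Sunday
1785: Saturday
1784: Thursday (leap)
1783: Wednesday
1782: Tuesday
1781: Monday
1780: Saturday (leap)
1779: Friday
1778: Thursday
1777: Wednesday
1776: Monday (leap)
1776 begins on a Monday and is a leap year.

1776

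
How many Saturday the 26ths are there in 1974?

2

Check the 26th of each month of 1974: Jan 26: Sat, Feb 26: Tue, Mar 26: Tue, Apr 26: Fri, May 26: Sun, Jun 26: Wed, Jul 26: Fri, Aug 26: Mon, Sep 26: Thu, Oct 26: Sat, Nov 26: Tue, Dec 26: Thu.
Saturday occurs in January, October — 2 months.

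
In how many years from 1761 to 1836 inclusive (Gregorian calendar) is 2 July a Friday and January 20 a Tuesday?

2

Check each year's weekday for 2 July and January 20:
  1761: Thu/Tue  1762: Fri/Wed  1763: Sat/Thu  1764: Mon/Fri  1765: Tue/Sun  1766: Wed/Mon  1767: Thu/Tue  1768: Sat/Wed  1769: Sun/Fri  1770: Mon/Sat  1771: Tue/Sun  1772: Thu/Mon  1773: Fri/Wed  1774: Sat/Thu  …(48 more)…  1823: Wed/Mon  1824: Fri/Tue ✓  1825: Sat/Thu  1826: Sun/Fri  1827: Mon/Sat  1828: Wed/Sun  1829: Thu/Tue  1830: Fri/Wed  1831: Sat/Thu  1832: Mon/Fri  1833: Tue/Sun  1834: Wed/Mon  1835: Thu/Tue  1836: Sat/Wed
Both conditions hold in: 1784, 1824 — 2.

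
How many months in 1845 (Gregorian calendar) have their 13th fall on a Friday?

Check the 13th of each month of 1845: Jan 13: Mon, Feb 13: Thu, Mar 13: Thu, Apr 13: Sun, May 13: Tue, Jun 13: Fri, Jul 13: Sun, Aug 13: Wed, Sep 13: Sat, Oct 13: Mon, Nov 13: Thu, Dec 13: Sat.
Friday occurs in June — 1 month.

1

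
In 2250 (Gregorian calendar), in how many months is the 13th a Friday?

Check the 13th of each month of 2250: Jan 13: Sun, Feb 13: Wed, Mar 13: Wed, Apr 13: Sat, May 13: Mon, Jun 13: Thu, Jul 13: Sat, Aug 13: Tue, Sep 13: Fri, Oct 13: Sun, Nov 13: Wed, Dec 13: Fri.
Friday occurs in September, December — 2 months.

2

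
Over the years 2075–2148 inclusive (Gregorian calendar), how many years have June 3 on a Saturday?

Track June 3's weekday year by year (advancing +1, or +2 across a Feb 29):
  2075: Mon  2076: Wed (+2)  2077: Thu (+1)  2078: Fri (+1)  2079: Sat (+1) ✓
  2080: Mon (+2)  2081: Tue (+1)  2082: Wed (+1)  2083: Thu (+1)  2084: Sat (+2) ✓
  2085: Sun (+1)  2086: Mon (+1)  2087: Tue (+1)  2088: Thu (+2)  … (46 more years) …
  2135: Fri (+1)  2136: Sun (+2)  2137: Mon (+1)  2138: Tue (+1)  2139: Wed (+1)
  2140: Fri (+2)  2141: Sat (+1) ✓  2142: Sun (+1)  2143: Mon (+1)  2144: Wed (+2)
  2145: Thu (+1)  2146: Fri (+1)  2147: Sat (+1) ✓  2148: Mon (+2)
Saturday years: 2079, 2084, 2090, 2102, 2113, 2119, 2124, 2130, 2141, 2147 — 10 in total.

10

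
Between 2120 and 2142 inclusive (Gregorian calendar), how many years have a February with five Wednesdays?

February has 28 days (29 in leap years); it has five Wednesdays when Wednesday falls among the first (month-length − 28) days — i.e. when February 1 is Wednesday in a leap year (never in a common year).
February 1 by year: 2120:Thu 2121:Sat 2122:Sun 2123:Mon 2124:Tue 2125:Thu 2126:Fri 2127:Sat 2128:Sun 2129:Tue 2130:Wed 2131:Thu 2132:Fri 2133:Sun 2134:Mon 2135:Tue 2136:Wed✓ 2137:Fri 2138:Sat 2139:Sun 2140:Mon 2141:Wed 2142:Thu
Years with five Wednesdays: 2136 → 1.

1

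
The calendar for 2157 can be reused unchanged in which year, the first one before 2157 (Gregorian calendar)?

Two years share a calendar iff Jan 1 falls on the same weekday and both are leap or both are common. 2157: Jan 1 is Saturday, common year.
2156: Jan 1 Thursday, leap
2155: Jan 1 Wednesday, common
2154: Jan 1 Tuesday, common
2153: Jan 1 Monday, common
2152: Jan 1 Saturday, leap
2151: Jan 1 Friday, common
2150: Jan 1 Thursday, common
2149: Jan 1 Wednesday, common
2148: Jan 1 Monday, leap
2147: Jan 1 Sunday, common
2146: Jan 1 Saturday, common
2146 matches on both conditions.

2146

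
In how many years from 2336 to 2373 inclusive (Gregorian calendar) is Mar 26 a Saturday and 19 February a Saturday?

4

Check each year's weekday for Mar 26 and 19 February:
  2336: Thu/Wed  2337: Fri/Fri  2338: Sat/Sat ✓  2339: Sun/Sun  2340: Tue/Mon  2341: Wed/Wed  2342: Thu/Thu  2343: Fri/Fri  2344: Sun/Sat  2345: Mon/Mon  2346: Tue/Tue  2347: Wed/Wed  2348: Fri/Thu  2349: Sat/Sat ✓  …(10 more)…  2360: Sat/Fri  2361: Sun/Sun  2362: Mon/Mon  2363: Tue/Tue  2364: Thu/Wed  2365: Fri/Fri  2366: Sat/Sat ✓  2367: Sun/Sun  2368: Tue/Mon  2369: Wed/Wed  2370: Thu/Thu  2371: Fri/Fri  2372: Sun/Sat  2373: Mon/Mon
Both conditions hold in: 2338, 2349, 2355, 2366 — 4.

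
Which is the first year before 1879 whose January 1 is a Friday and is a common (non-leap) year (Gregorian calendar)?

Jan 1 advances by 2 weekdays after a leap year and by 1 after a common year.
1879: Jan 1 is Wednesday.
1878: Tuesday
1877: Monday
1876: Saturday (leap)
1875: Friday
1875 begins on a Friday and is a common year.

1875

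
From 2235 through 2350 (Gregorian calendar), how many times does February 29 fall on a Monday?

Leap years in 2235–2350: 28 of them.
Feb 29 weekday advances by 5 (mod 7) from one leap year to the next four years later (or differs when a century non-leap intervenes).
Leap-day weekdays: 2236:Mon✓ 2240:Sat 2244:Thu 2248:Tue 2252:Sun 2256:Fri 2260:Wed 2264:Mon✓ 2268:Sat 2272:Thu 2276:Tue 2280:Sun 2284:Fri 2288:Wed 2292:Mon✓ 2296:Sat 2304:Mon✓ 2308:Sat 2312:Thu 2316:Tue 2320:Sun 2324:Fri 2328:Wed 2332:Mon✓ 2336:Sat 2340:Thu 2344:Tue 2348:Sun
Monday: 2236, 2264, 2292, 2304, 2332 → 5.

5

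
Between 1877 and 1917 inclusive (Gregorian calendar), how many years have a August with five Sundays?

16

August has 31 days; it has five Sundays when Sunday falls among the first (month-length − 28) days — i.e. when August 1 is one of Sunday/Saturday/Friday.
August 1 by year: 1877:Wed 1878:Thu 1879:Fri✓ 1880:Sun✓ 1881:Mon 1882:Tue 1883:Wed 1884:Fri✓ 1885:Sat✓ 1886:Sun✓ 1887:Mon 1888:Wed 1889:Thu 1890:Fri✓ 1891:Sat✓ …(11 more)… 1903:Sat✓ 1904:Mon 1905:Tue 1906:Wed 1907:Thu 1908:Sat✓ 1909:Sun✓ 1910:Mon 1911:Tue 1912:Thu 1913:Fri✓ 1914:Sat✓ 1915:Sun✓ 1916:Tue 1917:Wed
Years with five Sundays: 1879, 1880, 1884, 1885, 1886, 1890, 1891, 1896, 1897, 1902, 1903, 1908, 1909, 1913, 1914, 1915 → 16.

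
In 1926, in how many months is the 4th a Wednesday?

1

Check the 4th of each month of 1926: Jan 4: Mon, Feb 4: Thu, Mar 4: Thu, Apr 4: Sun, May 4: Tue, Jun 4: Fri, Jul 4: Sun, Aug 4: Wed, Sep 4: Sat, Oct 4: Mon, Nov 4: Thu, Dec 4: Sat.
Wednesday occurs in August — 1 month.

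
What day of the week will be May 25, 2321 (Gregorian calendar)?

January 1, 2321 is a Saturday.
May 25 is day 145 of the year, i.e. 144 days after Jan 1.
144 mod 7 = 4, so advance 4 weekdays from Saturday: Wednesday.

Wednesday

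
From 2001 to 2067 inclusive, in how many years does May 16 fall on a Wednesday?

Track May 16's weekday year by year (advancing +1, or +2 across a Feb 29):
  2001: Wed ✓  2002: Thu (+1)  2003: Fri (+1)  2004: Sun (+2)  2005: Mon (+1)
  2006: Tue (+1)  2007: Wed (+1) ✓  2008: Fri (+2)  2009: Sat (+1)  2010: Sun (+1)
  2011: Mon (+1)  2012: Wed (+2) ✓  2013: Thu (+1)  2014: Fri (+1)  … (39 more years) …
  2054: Sat (+1)  2055: Sun (+1)  2056: Tue (+2)  2057: Wed (+1) ✓  2058: Thu (+1)
  2059: Fri (+1)  2060: Sun (+2)  2061: Mon (+1)  2062: Tue (+1)  2063: Wed (+1) ✓
  2064: Fri (+2)  2065: Sat (+1)  2066: Sun (+1)  2067: Mon (+1)
Wednesday years: 2001, 2007, 2012, 2018, 2029, 2035, 2040, 2046, 2057, 2063 — 10 in total.

10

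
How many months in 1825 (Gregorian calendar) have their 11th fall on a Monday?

2

Check the 11th of each month of 1825: Jan 11: Tue, Feb 11: Fri, Mar 11: Fri, Apr 11: Mon, May 11: Wed, Jun 11: Sat, Jul 11: Mon, Aug 11: Thu, Sep 11: Sun, Oct 11: Tue, Nov 11: Fri, Dec 11: Sun.
Monday occurs in April, July — 2 months.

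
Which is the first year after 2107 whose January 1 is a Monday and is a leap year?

2120

Jan 1 advances by 2 weekdays after a leap year and by 1 after a common year.
2107: Jan 1 is Saturday.
2108: Sunday (leap)
2109: Tuesday
2110: Wednesday
2111: Thursday
2112: Friday (leap)
2113: Sunday
2114: Monday
2115: Tuesday
2116: Wednesday (leap)
2117: Friday
2118: Saturday
2119: Sunday
2120: Monday (leap)
2120 begins on a Monday and is a leap year.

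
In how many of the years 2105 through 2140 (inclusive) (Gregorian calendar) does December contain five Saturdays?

15

December has 31 days; it has five Saturdays when Saturday falls among the first (month-length − 28) days — i.e. when December 1 is one of Saturday/Friday/Thursday.
December 1 by year: 2105:Tue 2106:Wed 2107:Thu✓ 2108:Sat✓ 2109:Sun 2110:Mon 2111:Tue 2112:Thu✓ 2113:Fri✓ 2114:Sat✓ 2115:Sun 2116:Tue 2117:Wed 2118:Thu✓ 2119:Fri✓ …(6 more)… 2126:Sun 2127:Mon 2128:Wed 2129:Thu✓ 2130:Fri✓ 2131:Sat✓ 2132:Mon 2133:Tue 2134:Wed 2135:Thu✓ 2136:Sat✓ 2137:Sun 2138:Mon 2139:Tue 2140:Thu✓
Years with five Saturdays: 2107, 2108, 2112, 2113, 2114, 2118, 2119, 2124, 2125, 2129, 2130, 2131, 2135, 2136, 2140 → 15.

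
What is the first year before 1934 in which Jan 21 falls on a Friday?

From one year to the next, a fixed date's weekday advances by 1, or by 2 when a Feb 29 lies between the two dates.
1934: January 21 is Sunday.
1933: Saturday (−1)
1932: Thursday (−2)
1931: Wednesday (−1)
1930: Tuesday (−1)
1929: Monday (−1)
1928: Saturday (−2)
1927: Friday (−1)
Jan 21 falls on a Friday in 1927.

1927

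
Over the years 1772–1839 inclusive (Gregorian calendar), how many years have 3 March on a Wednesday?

9

Track 3 March's weekday year by year (advancing +1, or +2 across a Feb 29):
  1772: Tue  1773: Wed (+1) ✓  1774: Thu (+1)  1775: Fri (+1)  1776: Sun (+2)
  1777: Mon (+1)  1778: Tue (+1)  1779: Wed (+1) ✓  1780: Fri (+2)  1781: Sat (+1)
  1782: Sun (+1)  1783: Mon (+1)  1784: Wed (+2) ✓  1785: Thu (+1)  … (40 more years) …
  1826: Fri (+1)  1827: Sat (+1)  1828: Mon (+2)  1829: Tue (+1)  1830: Wed (+1) ✓
  1831: Thu (+1)  1832: Sat (+2)  1833: Sun (+1)  1834: Mon (+1)  1835: Tue (+1)
  1836: Thu (+2)  1837: Fri (+1)  1838: Sat (+1)  1839: Sun (+1)
Wednesday years: 1773, 1779, 1784, 1790, 1802, 1813, 1819, 1824, 1830 — 9 in total.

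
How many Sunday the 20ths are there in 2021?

Check the 20th of each month of 2021: Jan 20: Wed, Feb 20: Sat, Mar 20: Sat, Apr 20: Tue, May 20: Thu, Jun 20: Sun, Jul 20: Tue, Aug 20: Fri, Sep 20: Mon, Oct 20: Wed, Nov 20: Sat, Dec 20: Mon.
Sunday occurs in June — 1 month.

1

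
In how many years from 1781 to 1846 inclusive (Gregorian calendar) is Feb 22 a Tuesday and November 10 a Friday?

1

Check each year's weekday for Feb 22 and November 10:
  1781: Thu/Sat  1782: Fri/Sun  1783: Sat/Mon  1784: Sun/Wed  1785: Tue/Thu  1786: Wed/Fri  1787: Thu/Sat  1788: Fri/Mon  1789: Sun/Tue  1790: Mon/Wed  1791: Tue/Thu  1792: Wed/Sat  1793: Fri/Sun  1794: Sat/Mon  …(38 more)…  1833: Fri/Sun  1834: Sat/Mon  1835: Sun/Tue  1836: Mon/Thu  1837: Wed/Fri  1838: Thu/Sat  1839: Fri/Sun  1840: Sat/Tue  1841: Mon/Wed  1842: Tue/Thu  1843: Wed/Fri  1844: Thu/Sun  1845: Sat/Mon  1846: Sun/Tue
Both conditions hold in: 1820 — 1.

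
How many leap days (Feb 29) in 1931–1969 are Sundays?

1

Leap years in 1931–1969: 10 of them.
Feb 29 weekday advances by 5 (mod 7) from one leap year to the next four years later (or differs when a century non-leap intervenes).
Leap-day weekdays: 1932:Mon 1936:Sat 1940:Thu 1944:Tue 1948:Sun✓ 1952:Fri 1956:Wed 1960:Mon 1964:Sat 1968:Thu
Sunday: 1948 → 1.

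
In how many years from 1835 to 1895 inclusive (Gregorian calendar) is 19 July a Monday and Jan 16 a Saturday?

6

Check each year's weekday for 19 July and Jan 16:
  1835: Sun/Fri  1836: Tue/Sat  1837: Wed/Mon  1838: Thu/Tue  1839: Fri/Wed  1840: Sun/Thu  1841: Mon/Sat ✓  1842: Tue/Sun  1843: Wed/Mon  1844: Fri/Tue  1845: Sat/Thu  1846: Sun/Fri  1847: Mon/Sat ✓  1848: Wed/Sun  …(33 more)…  1882: Wed/Mon  1883: Thu/Tue  1884: Sat/Wed  1885: Sun/Fri  1886: Mon/Sat ✓  1887: Tue/Sun  1888: Thu/Mon  1889: Fri/Wed  1890: Sat/Thu  1891: Sun/Fri  1892: Tue/Sat  1893: Wed/Mon  1894: Thu/Tue  1895: Fri/Wed
Both conditions hold in: 1841, 1847, 1858, 1869, 1875, 1886 — 6.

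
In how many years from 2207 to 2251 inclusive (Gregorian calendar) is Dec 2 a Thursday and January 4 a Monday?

Check each year's weekday for Dec 2 and January 4:
  2207: Wed/Sun  2208: Fri/Mon  2209: Sat/Wed  2210: Sun/Thu  2211: Mon/Fri  2212: Wed/Sat  2213: Thu/Mon ✓  2214: Fri/Tue  2215: Sat/Wed  2216: Mon/Thu  2217: Tue/Sat  2218: Wed/Sun  2219: Thu/Mon ✓  2220: Sat/Tue  …(17 more)…  2238: Sun/Thu  2239: Mon/Fri  2240: Wed/Sat  2241: Thu/Mon ✓  2242: Fri/Tue  2243: Sat/Wed  2244: Mon/Thu  2245: Tue/Sat  2246: Wed/Sun  2247: Thu/Mon ✓  2248: Sat/Tue  2249: Sun/Thu  2250: Mon/Fri  2251: Tue/Sat
Both conditions hold in: 2213, 2219, 2230, 2241, 2247 — 5.

5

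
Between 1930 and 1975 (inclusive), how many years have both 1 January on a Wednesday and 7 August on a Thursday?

6

Check each year's weekday for 1 January and 7 August:
  1930: Wed/Thu ✓  1931: Thu/Fri  1932: Fri/Sun  1933: Sun/Mon  1934: Mon/Tue  1935: Tue/Wed  1936: Wed/Fri  1937: Fri/Sat  1938: Sat/Sun  1939: Sun/Mon  1940: Mon/Wed  1941: Wed/Thu ✓  1942: Thu/Fri  1943: Fri/Sat  …(18 more)…  1962: Mon/Tue  1963: Tue/Wed  1964: Wed/Fri  1965: Fri/Sat  1966: Sat/Sun  1967: Sun/Mon  1968: Mon/Wed  1969: Wed/Thu ✓  1970: Thu/Fri  1971: Fri/Sat  1972: Sat/Mon  1973: Mon/Tue  1974: Tue/Wed  1975: Wed/Thu ✓
Both conditions hold in: 1930, 1941, 1947, 1958, 1969, 1975 — 6.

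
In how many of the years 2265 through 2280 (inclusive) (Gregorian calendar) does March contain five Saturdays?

March has 31 days; it has five Saturdays when Saturday falls among the first (month-length − 28) days — i.e. when March 1 is one of Saturday/Friday/Thursday.
March 1 by year: 2265:Wed 2266:Thu✓ 2267:Fri✓ 2268:Sun 2269:Mon 2270:Tue 2271:Wed 2272:Fri✓ 2273:Sat✓ 2274:Sun 2275:Mon 2276:Wed 2277:Thu✓ 2278:Fri✓ 2279:Sat✓ 2280:Mon
Years with five Saturdays: 2266, 2267, 2272, 2273, 2277, 2278, 2279 → 7.

7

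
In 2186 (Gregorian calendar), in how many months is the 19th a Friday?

1

Check the 19th of each month of 2186: Jan 19: Thu, Feb 19: Sun, Mar 19: Sun, Apr 19: Wed, May 19: Fri, Jun 19: Mon, Jul 19: Wed, Aug 19: Sat, Sep 19: Tue, Oct 19: Thu, Nov 19: Sun, Dec 19: Tue.
Friday occurs in May — 1 month.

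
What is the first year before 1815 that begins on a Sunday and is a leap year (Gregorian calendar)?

1804

Jan 1 advances by 2 weekdays after a leap year and by 1 after a common year.
1815: Jan 1 is Sunday.
1814: Saturday
1813: Friday
1812: Wednesday (leap)
1811: Tuesday
1810: Monday
1809: Sunday
1808: Friday (leap)
1807: Thursday
1806: Wednesday
1805: Tuesday
1804: Sunday (leap)
1804 begins on a Sunday and is a leap year.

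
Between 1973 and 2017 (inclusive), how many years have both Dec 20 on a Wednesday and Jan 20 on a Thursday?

Check each year's weekday for Dec 20 and Jan 20:
  1973: Thu/Sat  1974: Fri/Sun  1975: Sat/Mon  1976: Mon/Tue  1977: Tue/Thu  1978: Wed/Fri  1979: Thu/Sat  1980: Sat/Sun  1981: Sun/Tue  1982: Mon/Wed  1983: Tue/Thu  1984: Thu/Fri  1985: Fri/Sun  1986: Sat/Mon  …(17 more)…  2004: Mon/Tue  2005: Tue/Thu  2006: Wed/Fri  2007: Thu/Sat  2008: Sat/Sun  2009: Sun/Tue  2010: Mon/Wed  2011: Tue/Thu  2012: Thu/Fri  2013: Fri/Sun  2014: Sat/Mon  2015: Sun/Tue  2016: Tue/Wed  2017: Wed/Fri
Both conditions hold in: 2000 — 1.

1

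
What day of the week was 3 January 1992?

January 1, 1992 is a Wednesday.
January 3 is day 3 of the year, i.e. 2 days after Jan 1.
2 mod 7 = 2, so advance 2 weekdays from Wednesday: Friday.

Friday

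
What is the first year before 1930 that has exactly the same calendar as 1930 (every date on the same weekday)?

Two years share a calendar iff Jan 1 falls on the same weekday and both are leap or both are common. 1930: Jan 1 is Wednesday, common year.
1929: Jan 1 Tuesday, common
1928: Jan 1 Sunday, leap
1927: Jan 1 Saturday, common
1926: Jan 1 Friday, common
1925: Jan 1 Thursday, common
1924: Jan 1 Tuesday, leap
1923: Jan 1 Monday, common
1922: Jan 1 Sunday, common
1921: Jan 1 Saturday, common
1920: Jan 1 Thursday, leap
1919: Jan 1 Wednesday, common
1919 matches on both conditions.

1919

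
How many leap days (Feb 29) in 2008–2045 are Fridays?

Leap years in 2008–2045: 10 of them.
Feb 29 weekday advances by 5 (mod 7) from one leap year to the next four years later (or differs when a century non-leap intervenes).
Leap-day weekdays: 2008:Fri✓ 2012:Wed 2016:Mon 2020:Sat 2024:Thu 2028:Tue 2032:Sun 2036:Fri✓ 2040:Wed 2044:Mon
Friday: 2008, 2036 → 2.

2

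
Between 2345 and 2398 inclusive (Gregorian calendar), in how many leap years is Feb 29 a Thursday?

Leap years in 2345–2398: 13 of them.
Feb 29 weekday advances by 5 (mod 7) from one leap year to the next four years later (or differs when a century non-leap intervenes).
Leap-day weekdays: 2348:Sun 2352:Fri 2356:Wed 2360:Mon 2364:Sat 2368:Thu✓ 2372:Tue 2376:Sun 2380:Fri 2384:Wed 2388:Mon 2392:Sat 2396:Thu✓
Thursday: 2368, 2396 → 2.

2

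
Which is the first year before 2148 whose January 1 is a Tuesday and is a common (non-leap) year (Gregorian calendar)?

Jan 1 advances by 2 weekdays after a leap year and by 1 after a common year.
2148: Jan 1 is Monday (leap).
2147: Sunday
2146: Saturday
2145: Friday
2144: Wednesday (leap)
2143: Tuesday
2143 begins on a Tuesday and is a common year.

2143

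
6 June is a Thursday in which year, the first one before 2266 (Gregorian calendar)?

2261

From one year to the next, a fixed date's weekday advances by 1, or by 2 when a Feb 29 lies between the two dates.
2266: June 6 is Wednesday.
2265: Tuesday (−1)
2264: Monday (−1)
2263: Saturday (−2)
2262: Friday (−1)
2261: Thursday (−1)
6 June falls on a Thursday in 2261.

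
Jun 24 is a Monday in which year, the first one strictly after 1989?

From one year to the next, a fixed date's weekday advances by 1, or by 2 when a Feb 29 lies between the two dates.
1989: June 24 is Saturday.
1990: Sunday (+1)
1991: Monday (+1)
Jun 24 falls on a Monday in 1991.

1991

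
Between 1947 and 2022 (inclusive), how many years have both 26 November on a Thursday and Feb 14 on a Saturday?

Check each year's weekday for 26 November and Feb 14:
  1947: Wed/Fri  1948: Fri/Sat  1949: Sat/Mon  1950: Sun/Tue  1951: Mon/Wed  1952: Wed/Thu  1953: Thu/Sat ✓  1954: Fri/Sun  1955: Sat/Mon  1956: Mon/Tue  1957: Tue/Thu  1958: Wed/Fri  1959: Thu/Sat ✓  1960: Sat/Sun  …(48 more)…  2009: Thu/Sat ✓  2010: Fri/Sun  2011: Sat/Mon  2012: Mon/Tue  2013: Tue/Thu  2014: Wed/Fri  2015: Thu/Sat ✓  2016: Sat/Sun  2017: Sun/Tue  2018: Mon/Wed  2019: Tue/Thu  2020: Thu/Fri  2021: Fri/Sun  2022: Sat/Mon
Both conditions hold in: 1953, 1959, 1970, 1981, 1987, 1998, 2009, 2015 — 8.

8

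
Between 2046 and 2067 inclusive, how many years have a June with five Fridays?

June has 30 days; it has five Fridays when Friday falls among the first (month-length − 28) days — i.e. when June 1 is one of Friday/Thursday.
June 1 by year: 2046:Fri✓ 2047:Sat 2048:Mon 2049:Tue 2050:Wed 2051:Thu✓ 2052:Sat 2053:Sun 2054:Mon 2055:Tue 2056:Thu✓ 2057:Fri✓ 2058:Sat 2059:Sun 2060:Tue 2061:Wed 2062:Thu✓ 2063:Fri✓ 2064:Sun 2065:Mon 2066:Tue 2067:Wed
Years with five Fridays: 2046, 2051, 2056, 2057, 2062, 2063 → 6.

6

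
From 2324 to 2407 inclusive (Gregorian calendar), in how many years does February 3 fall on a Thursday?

Track February 3's weekday year by year (advancing +1, or +2 across a Feb 29):
  2324: Sun  2325: Tue (+2)  2326: Wed (+1)  2327: Thu (+1) ✓  2328: Fri (+1)
  2329: Sun (+2)  2330: Mon (+1)  2331: Tue (+1)  2332: Wed (+1)  2333: Fri (+2)
  2334: Sat (+1)  2335: Sun (+1)  2336: Mon (+1)  2337: Wed (+2)  … (56 more years) …
  2394: Thu (+1) ✓  2395: Fri (+1)  2396: Sat (+1)  2397: Mon (+2)  2398: Tue (+1)
  2399: Wed (+1)  2400: Thu (+1) ✓  2401: Sat (+2)  2402: Sun (+1)  2403: Mon (+1)
  2404: Tue (+1)  2405: Thu (+2) ✓  2406: Fri (+1)  2407: Sat (+1)
Thursday years: 2327, 2338, 2344, 2349, 2355, 2366, 2372, 2377, 2383, 2394, 2400, 2405 — 12 in total.

12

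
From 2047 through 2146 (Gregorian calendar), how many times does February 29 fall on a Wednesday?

Leap years in 2047–2146: 24 of them.
Feb 29 weekday advances by 5 (mod 7) from one leap year to the next four years later (or differs when a century non-leap intervenes).
Leap-day weekdays: 2048:Sat 2052:Thu 2056:Tue 2060:Sun 2064:Fri 2068:Wed✓ 2072:Mon 2076:Sat 2080:Thu 2084:Tue 2088:Sun 2092:Fri 2096:Wed✓ 2104:Fri 2108:Wed✓ 2112:Mon 2116:Sat 2120:Thu 2124:Tue 2128:Sun 2132:Fri 2136:Wed✓ 2140:Mon 2144:Sat
Wednesday: 2068, 2096, 2108, 2136 → 4.

4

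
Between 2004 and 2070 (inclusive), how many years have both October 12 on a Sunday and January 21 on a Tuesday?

Check each year's weekday for October 12 and January 21:
  2004: Tue/Wed  2005: Wed/Fri  2006: Thu/Sat  2007: Fri/Sun  2008: Sun/Mon  2009: Mon/Wed  2010: Tue/Thu  2011: Wed/Fri  2012: Fri/Sat  2013: Sat/Mon  2014: Sun/Tue ✓  2015: Mon/Wed  2016: Wed/Thu  2017: Thu/Sat  …(39 more)…  2057: Fri/Sun  2058: Sat/Mon  2059: Sun/Tue ✓  2060: Tue/Wed  2061: Wed/Fri  2062: Thu/Sat  2063: Fri/Sun  2064: Sun/Mon  2065: Mon/Wed  2066: Tue/Thu  2067: Wed/Fri  2068: Fri/Sat  2069: Sat/Mon  2070: Sun/Tue ✓
Both conditions hold in: 2014, 2025, 2031, 2042, 2053, 2059, 2070 — 7.

7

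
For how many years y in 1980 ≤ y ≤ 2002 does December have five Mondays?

December has 31 days; it has five Mondays when Monday falls among the first (month-length − 28) days — i.e. when December 1 is one of Monday/Sunday/Saturday.
December 1 by year: 1980:Mon✓ 1981:Tue 1982:Wed 1983:Thu 1984:Sat✓ 1985:Sun✓ 1986:Mon✓ 1987:Tue 1988:Thu 1989:Fri 1990:Sat✓ 1991:Sun✓ 1992:Tue 1993:Wed 1994:Thu 1995:Fri 1996:Sun✓ 1997:Mon✓ 1998:Tue 1999:Wed 2000:Fri 2001:Sat✓ 2002:Sun✓
Years with five Mondays: 1980, 1984, 1985, 1986, 1990, 1991, 1996, 1997, 2001, 2002 → 10.

10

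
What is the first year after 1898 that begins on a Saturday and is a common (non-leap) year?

Jan 1 advances by 2 weekdays after a leap year and by 1 after a common year.
1898: Jan 1 is Saturday.
1899: Sunday
1900: Monday
1901: Tuesday
1902: Wednesday
1903: Thursday
1904: Friday (leap)
1905: Sunday
1906: Monday
1907: Tuesday
1908: Wednesday (leap)
1909: Friday
1910: Saturday
1910 begins on a Saturday and is a common year.

1910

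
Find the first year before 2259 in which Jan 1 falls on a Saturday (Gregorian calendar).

2253

Jan 1 advances by 2 weekdays after a leap year and by 1 after a common year.
2259: Jan 1 is Saturday.
2258: Friday
2257: Thursday
2256: Tuesday (leap)
2255: Monday
2254: Sunday
2253: Saturday
2253 begins on a Saturday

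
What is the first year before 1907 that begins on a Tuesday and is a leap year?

Jan 1 advances by 2 weekdays after a leap year and by 1 after a common year.
1907: Jan 1 is Tuesday.
1906: Monday
1905: Sunday
1904: Friday (leap)
1903: Thursday
1902: Wednesday
1901: Tuesday
1900: Monday
1899: Sunday
1898: Saturday
1897: Friday
1896: Wednesday (leap)
1895: Tuesday
1894: Monday
1893: Sunday
1892: Friday (leap)
1891: Thursday
1890: Wednesday
1889: Tuesday
1888: Sunday (leap)
1887: Saturday
1886: Friday
1885: Thursday
1884: Tuesday (leap)
1884 begins on a Tuesday and is a leap year.

1884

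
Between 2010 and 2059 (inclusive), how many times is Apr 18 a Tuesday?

Track Apr 18's weekday year by year (advancing +1, or +2 across a Feb 29):
  2010: Sun  2011: Mon (+1)  2012: Wed (+2)  2013: Thu (+1)  2014: Fri (+1)
  2015: Sat (+1)  2016: Mon (+2)  2017: Tue (+1) ✓  2018: Wed (+1)  2019: Thu (+1)
  2020: Sat (+2)  2021: Sun (+1)  2022: Mon (+1)  2023: Tue (+1) ✓  … (22 more years) …
  2046: Wed (+1)  2047: Thu (+1)  2048: Sat (+2)  2049: Sun (+1)  2050: Mon (+1)
  2051: Tue (+1) ✓  2052: Thu (+2)  2053: Fri (+1)  2054: Sat (+1)  2055: Sun (+1)
  2056: Tue (+2) ✓  2057: Wed (+1)  2058: Thu (+1)  2059: Fri (+1)
Tuesday years: 2017, 2023, 2028, 2034, 2045, 2051, 2056 — 7 in total.

7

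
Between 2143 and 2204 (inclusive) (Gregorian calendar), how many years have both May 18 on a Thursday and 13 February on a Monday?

Check each year's weekday for May 18 and 13 February:
  2143: Sat/Wed  2144: Mon/Thu  2145: Tue/Sat  2146: Wed/Sun  2147: Thu/Mon ✓  2148: Sat/Tue  2149: Sun/Thu  2150: Mon/Fri  2151: Tue/Sat  2152: Thu/Sun  2153: Fri/Tue  2154: Sat/Wed  2155: Sun/Thu  2156: Tue/Fri  …(34 more)…  2191: Wed/Sun  2192: Fri/Mon  2193: Sat/Wed  2194: Sun/Thu  2195: Mon/Fri  2196: Wed/Sat  2197: Thu/Mon ✓  2198: Fri/Tue  2199: Sat/Wed  2200: Sun/Thu  2201: Mon/Fri  2202: Tue/Sat  2203: Wed/Sun  2204: Fri/Mon
Both conditions hold in: 2147, 2158, 2169, 2175, 2186, 2197 — 6.

6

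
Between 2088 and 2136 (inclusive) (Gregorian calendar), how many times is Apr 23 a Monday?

Track Apr 23's weekday year by year (advancing +1, or +2 across a Feb 29):
  2088: Fri  2089: Sat (+1)  2090: Sun (+1)  2091: Mon (+1) ✓  2092: Wed (+2)
  2093: Thu (+1)  2094: Fri (+1)  2095: Sat (+1)  2096: Mon (+2) ✓  2097: Tue (+1)
  2098: Wed (+1)  2099: Thu (+1)  2100: Fri (+1)  2101: Sat (+1)  … (21 more years) …
  2123: Fri (+1)  2124: Sun (+2)  2125: Mon (+1) ✓  2126: Tue (+1)  2127: Wed (+1)
  2128: Fri (+2)  2129: Sat (+1)  2130: Sun (+1)  2131: Mon (+1) ✓  2132: Wed (+2)
  2133: Thu (+1)  2134: Fri (+1)  2135: Sat (+1)  2136: Mon (+2) ✓
Monday years: 2091, 2096, 2103, 2108, 2114, 2125, 2131, 2136 — 8 in total.

8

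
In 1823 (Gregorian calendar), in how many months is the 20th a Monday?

Check the 20th of each month of 1823: Jan 20: Mon, Feb 20: Thu, Mar 20: Thu, Apr 20: Sun, May 20: Tue, Jun 20: Fri, Jul 20: Sun, Aug 20: Wed, Sep 20: Sat, Oct 20: Mon, Nov 20: Thu, Dec 20: Sat.
Monday occurs in January, October — 2 months.

2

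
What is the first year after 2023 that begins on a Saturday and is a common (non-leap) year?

Jan 1 advances by 2 weekdays after a leap year and by 1 after a common year.
2023: Jan 1 is Sunday.
2024: Monday (leap)
2025: Wednesday
2026: Thursday
2027: Friday
2028: Saturday (leap)
2029: Monday
2030: Tuesday
2031: Wednesday
2032: Thursday (leap)
2033: Saturday
2033 begins on a Saturday and is a common year.

2033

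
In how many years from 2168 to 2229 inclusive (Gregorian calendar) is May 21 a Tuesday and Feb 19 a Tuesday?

Check each year's weekday for May 21 and Feb 19:
  2168: Sat/Fri  2169: Sun/Sun  2170: Mon/Mon  2171: Tue/Tue ✓  2172: Thu/Wed  2173: Fri/Fri  2174: Sat/Sat  2175: Sun/Sun  2176: Tue/Mon  2177: Wed/Wed  2178: Thu/Thu  2179: Fri/Fri  2180: Sun/Sat  2181: Mon/Mon  …(34 more)…  2216: Tue/Mon  2217: Wed/Wed  2218: Thu/Thu  2219: Fri/Fri  2220: Sun/Sat  2221: Mon/Mon  2222: Tue/Tue ✓  2223: Wed/Wed  2224: Fri/Thu  2225: Sat/Sat  2226: Sun/Sun  2227: Mon/Mon  2228: Wed/Tue  2229: Thu/Thu
Both conditions hold in: 2171, 2182, 2193, 2199, 2205, 2211, 2222 — 7.

7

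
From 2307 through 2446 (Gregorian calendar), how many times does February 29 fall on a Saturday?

5

Leap years in 2307–2446: 35 of them.
Feb 29 weekday advances by 5 (mod 7) from one leap year to the next four years later (or differs when a century non-leap intervenes).
Leap-day weekdays: 2308:Sat✓ 2312:Thu 2316:Tue 2320:Sun 2324:Fri 2328:Wed 2332:Mon 2336:Sat✓ 2340:Thu 2344:Tue 2348:Sun 2352:Fri 2356:Wed …(9 more)… 2396:Thu 2400:Tue 2404:Sun 2408:Fri 2412:Wed 2416:Mon 2420:Sat✓ 2424:Thu 2428:Tue 2432:Sun 2436:Fri 2440:Wed 2444:Mon
Saturday: 2308, 2336, 2364, 2392, 2420 → 5.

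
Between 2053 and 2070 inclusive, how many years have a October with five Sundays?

7

October has 31 days; it has five Sundays when Sunday falls among the first (month-length − 28) days — i.e. when October 1 is one of Sunday/Saturday/Friday.
October 1 by year: 2053:Wed 2054:Thu 2055:Fri✓ 2056:Sun✓ 2057:Mon 2058:Tue 2059:Wed 2060:Fri✓ 2061:Sat✓ 2062:Sun✓ 2063:Mon 2064:Wed 2065:Thu 2066:Fri✓ 2067:Sat✓ 2068:Mon 2069:Tue 2070:Wed
Years with five Sundays: 2055, 2056, 2060, 2061, 2062, 2066, 2067 → 7.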